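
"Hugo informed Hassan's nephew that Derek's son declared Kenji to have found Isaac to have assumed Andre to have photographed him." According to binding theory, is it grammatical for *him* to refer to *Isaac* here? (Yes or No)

Yes

*Isaac* is an R-expression; Principle C requires it to be free (not bound by any c-commanding expression).
— him: object of the clause headed by 'photographed'; the pronoun does not c-command the R-expression — coreference allowed.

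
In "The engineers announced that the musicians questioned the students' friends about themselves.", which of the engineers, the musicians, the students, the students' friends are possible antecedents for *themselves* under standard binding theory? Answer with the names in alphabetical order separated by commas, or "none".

the musicians, the students' friends

*themselves* is a reflexive; Principle A requires it to be bound within its binding domain — the clause headed by 'questioned'.
— the engineers: subject of the matrix clause; c-commands the reflexive but lies outside its binding domain — cannot bind it (Principle A).
— the musicians: subject of the clause headed by 'questioned'; c-commands the reflexive within its binding domain — allowed (Principle A).
— the students: possessor inside the object DP of the clause headed by 'questioned'; does not c-command the reflexive — cannot bind it (Principle A).
— the students' friends: object of the clause headed by 'questioned'; c-commands the reflexive within its binding domain — allowed (Principle A).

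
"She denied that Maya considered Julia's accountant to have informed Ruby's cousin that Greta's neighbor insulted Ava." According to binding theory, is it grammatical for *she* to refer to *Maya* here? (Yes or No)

No

*Maya* is an R-expression; Principle C requires it to be free (not bound by any c-commanding expression).
— she: subject of the matrix clause; the pronoun c-commands the R-expression — coreference blocked (Principle C).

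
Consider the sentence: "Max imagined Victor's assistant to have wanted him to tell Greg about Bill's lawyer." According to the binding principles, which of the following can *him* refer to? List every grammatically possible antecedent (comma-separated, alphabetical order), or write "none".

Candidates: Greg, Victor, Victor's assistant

*him* is a pronoun; Principle B requires it to be free in its binding domain — the clause headed by 'wanted'.
— Greg: object of the clause headed by 'tell'; is c-commanded by the pronoun; coreference would bind this R-expression — blocked (Principle C).
— Victor: possessor inside the subject DP of the clause headed by 'wanted'; does not c-command the pronoun — Principle B does not apply; allowed.
— Victor's assistant: subject of the clause headed by 'wanted'; c-commands the pronoun within its binding domain — blocked (Principle B).

Victor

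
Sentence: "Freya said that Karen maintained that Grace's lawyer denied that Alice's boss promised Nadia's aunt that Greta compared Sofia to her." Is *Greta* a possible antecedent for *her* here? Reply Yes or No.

*her* is a pronoun; Principle B requires it to be free in its binding domain — the clause headed by 'compared'.
— Greta: subject of the clause headed by 'compared'; c-commands the pronoun within its binding domain — blocked (Principle B).

No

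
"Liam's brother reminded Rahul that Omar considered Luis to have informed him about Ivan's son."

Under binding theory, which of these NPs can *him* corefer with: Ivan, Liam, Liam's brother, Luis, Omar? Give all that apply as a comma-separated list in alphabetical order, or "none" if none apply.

*him* is a pronoun; Principle B requires it to be free in its binding domain — the clause headed by 'informed'.
— Ivan: possessor inside the second object DP of the clause headed by 'informed'; is c-commanded by the pronoun; coreference would bind this R-expression — blocked (Principle C).
— Liam: possessor inside the subject DP of the matrix clause; does not c-command the pronoun — Principle B does not apply; allowed.
— Liam's brother: subject of the matrix clause; c-commands the pronoun but lies outside its binding domain — allowed.
— Luis: subject of the clause headed by 'informed'; c-commands the pronoun within its binding domain — blocked (Principle B).
— Omar: subject of the clause headed by 'considered'; c-commands the pronoun but lies outside its binding domain — allowed.

Liam, Liam's brother, Omar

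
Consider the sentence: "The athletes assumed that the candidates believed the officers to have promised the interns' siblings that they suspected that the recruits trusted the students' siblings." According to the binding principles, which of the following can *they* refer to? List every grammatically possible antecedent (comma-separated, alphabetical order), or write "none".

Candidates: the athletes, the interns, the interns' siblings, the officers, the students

the athletes, the interns, the interns' siblings, the officers

*they* is a pronoun; Principle B requires it to be free in its binding domain — the clause headed by 'suspected'.
— the athletes: subject of the matrix clause; c-commands the pronoun but lies outside its binding domain — allowed.
— the interns: possessor inside the object DP of the clause headed by 'promised'; does not c-command the pronoun — Principle B does not apply; allowed.
— the interns' siblings: object of the clause headed by 'promised'; c-commands the pronoun but lies outside its binding domain — allowed.
— the officers: subject of the clause headed by 'promised'; c-commands the pronoun but lies outside its binding domain — allowed.
— the students: possessor inside the object DP of the clause headed by 'trusted'; is c-commanded by the pronoun; coreference would bind this R-expression — blocked (Principle C).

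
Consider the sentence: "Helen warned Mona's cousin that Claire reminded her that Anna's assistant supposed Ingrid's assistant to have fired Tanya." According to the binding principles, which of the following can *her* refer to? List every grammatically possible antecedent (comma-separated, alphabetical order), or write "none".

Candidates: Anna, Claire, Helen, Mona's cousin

Helen, Mona's cousin

*her* is a pronoun; Principle B requires it to be free in its binding domain — the clause headed by 'reminded'.
— Anna: possessor inside the subject DP of the clause headed by 'supposed'; is c-commanded by the pronoun; coreference would bind this R-expression — blocked (Principle C).
— Claire: subject of the clause headed by 'reminded'; c-commands the pronoun within its binding domain — blocked (Principle B).
— Helen: subject of the matrix clause; c-commands the pronoun but lies outside its binding domain — allowed.
— Mona's cousin: object of the matrix clause; c-commands the pronoun but lies outside its binding domain — allowed.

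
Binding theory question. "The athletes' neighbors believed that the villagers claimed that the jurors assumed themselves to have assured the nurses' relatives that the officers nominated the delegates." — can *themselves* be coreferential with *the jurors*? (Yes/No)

*themselves* is a reflexive; Principle A requires it to be bound within its binding domain — the clause headed by 'assumed'.
— the jurors: subject of the clause headed by 'assumed'; c-commands the reflexive within its binding domain — allowed (Principle A).

Yes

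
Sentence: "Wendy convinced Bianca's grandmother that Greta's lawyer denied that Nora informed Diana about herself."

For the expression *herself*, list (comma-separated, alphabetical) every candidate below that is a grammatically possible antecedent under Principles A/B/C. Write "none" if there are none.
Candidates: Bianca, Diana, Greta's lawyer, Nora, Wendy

Diana, Nora

*herself* is a reflexive; Principle A requires it to be bound within its binding domain — the clause headed by 'informed'.
— Bianca: possessor inside the object DP of the matrix clause; does not c-command the reflexive — cannot bind it (Principle A).
— Diana: object of the clause headed by 'informed'; c-commands the reflexive within its binding domain — allowed (Principle A).
— Greta's lawyer: subject of the clause headed by 'denied'; c-commands the reflexive but lies outside its binding domain — cannot bind it (Principle A).
— Nora: subject of the clause headed by 'informed'; c-commands the reflexive within its binding domain — allowed (Principle A).
— Wendy: subject of the matrix clause; c-commands the reflexive but lies outside its binding domain — cannot bind it (Principle A).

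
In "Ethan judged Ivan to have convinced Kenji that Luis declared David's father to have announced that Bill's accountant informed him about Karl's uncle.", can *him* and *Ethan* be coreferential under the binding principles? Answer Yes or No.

Yes

*Ethan* is an R-expression; Principle C requires it to be free (not bound by any c-commanding expression).
— him: object of the clause headed by 'informed'; the pronoun does not c-command the R-expression — coreference allowed.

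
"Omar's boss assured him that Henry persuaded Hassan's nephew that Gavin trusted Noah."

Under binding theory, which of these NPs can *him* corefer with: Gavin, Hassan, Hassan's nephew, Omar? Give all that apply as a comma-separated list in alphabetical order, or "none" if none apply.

*him* is a pronoun; Principle B requires it to be free in its binding domain — the matrix clause.
— Gavin: subject of the clause headed by 'trusted'; is c-commanded by the pronoun; coreference would bind this R-expression — blocked (Principle C).
— Hassan: possessor inside the object DP of the clause headed by 'persuaded'; is c-commanded by the pronoun; coreference would bind this R-expression — blocked (Principle C).
— Hassan's nephew: object of the clause headed by 'persuaded'; is c-commanded by the pronoun; coreference would bind this R-expression — blocked (Principle C).
— Omar: possessor inside the subject DP of the matrix clause; does not c-command the pronoun — Principle B does not apply; allowed.

Omar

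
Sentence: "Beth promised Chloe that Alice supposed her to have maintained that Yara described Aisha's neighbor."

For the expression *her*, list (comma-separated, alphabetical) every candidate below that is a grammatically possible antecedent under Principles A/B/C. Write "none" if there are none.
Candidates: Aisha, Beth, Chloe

*her* is a pronoun; Principle B requires it to be free in its binding domain — the clause headed by 'supposed'.
— Aisha: possessor inside the object DP of the clause headed by 'described'; is c-commanded by the pronoun; coreference would bind this R-expression — blocked (Principle C).
— Beth: subject of the matrix clause; c-commands the pronoun but lies outside its binding domain — allowed.
— Chloe: object of the matrix clause; c-commands the pronoun but lies outside its binding domain — allowed.

Beth, Chloe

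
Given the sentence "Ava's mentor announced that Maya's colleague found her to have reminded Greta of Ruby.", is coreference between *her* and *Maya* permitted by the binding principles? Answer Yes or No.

Yes

*her* is a pronoun; Principle B requires it to be free in its binding domain — the clause headed by 'found'.
— Maya: possessor inside the subject DP of the clause headed by 'found'; does not c-command the pronoun — Principle B does not apply; allowed.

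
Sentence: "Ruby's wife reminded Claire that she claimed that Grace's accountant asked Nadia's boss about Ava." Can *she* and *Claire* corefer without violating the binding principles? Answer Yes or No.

Yes

*Claire* is an R-expression; Principle C requires it to be free (not bound by any c-commanding expression).
— she: subject of the clause headed by 'claimed'; the pronoun does not c-command the R-expression — coreference allowed.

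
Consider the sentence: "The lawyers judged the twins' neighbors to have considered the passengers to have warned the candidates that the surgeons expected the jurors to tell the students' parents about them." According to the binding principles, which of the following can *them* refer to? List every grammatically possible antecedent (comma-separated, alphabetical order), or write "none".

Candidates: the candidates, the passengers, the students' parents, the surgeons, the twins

the candidates, the passengers, the surgeons, the twins

*them* is a pronoun; Principle B requires it to be free in its binding domain — the clause headed by 'tell'.
— the candidates: object of the clause headed by 'warned'; c-commands the pronoun but lies outside its binding domain — allowed.
— the passengers: subject of the clause headed by 'warned'; c-commands the pronoun but lies outside its binding domain — allowed.
— the students' parents: object of the clause headed by 'tell'; c-commands the pronoun within its binding domain — blocked (Principle B).
— the surgeons: subject of the clause headed by 'expected'; c-commands the pronoun but lies outside its binding domain — allowed.
— the twins: possessor inside the subject DP of the clause headed by 'considered'; does not c-command the pronoun — Principle B does not apply; allowed.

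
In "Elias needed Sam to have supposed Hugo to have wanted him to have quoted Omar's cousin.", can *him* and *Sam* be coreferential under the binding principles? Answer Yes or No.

Yes

*Sam* is an R-expression; Principle C requires it to be free (not bound by any c-commanding expression).
— him: subject of the clause headed by 'quoted'; the pronoun does not c-command the R-expression — coreference allowed.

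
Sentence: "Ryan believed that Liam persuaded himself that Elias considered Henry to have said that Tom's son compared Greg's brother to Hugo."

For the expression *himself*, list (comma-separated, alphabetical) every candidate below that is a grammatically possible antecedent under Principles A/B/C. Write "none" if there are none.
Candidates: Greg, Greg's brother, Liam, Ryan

Liam

*himself* is a reflexive; Principle A requires it to be bound within its binding domain — the clause headed by 'persuaded'.
— Greg: possessor inside the object DP of the clause headed by 'compared'; does not c-command the reflexive — cannot bind it (Principle A).
— Greg's brother: object of the clause headed by 'compared'; does not c-command the reflexive — cannot bind it (Principle A).
— Liam: subject of the clause headed by 'persuaded'; c-commands the reflexive within its binding domain — allowed (Principle A).
— Ryan: subject of the matrix clause; c-commands the reflexive but lies outside its binding domain — cannot bind it (Principle A).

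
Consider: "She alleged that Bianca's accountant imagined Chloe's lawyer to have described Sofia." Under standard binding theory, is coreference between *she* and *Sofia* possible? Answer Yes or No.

No

*Sofia* is an R-expression; Principle C requires it to be free (not bound by any c-commanding expression).
— she: subject of the matrix clause; the pronoun c-commands the R-expression — coreference blocked (Principle C).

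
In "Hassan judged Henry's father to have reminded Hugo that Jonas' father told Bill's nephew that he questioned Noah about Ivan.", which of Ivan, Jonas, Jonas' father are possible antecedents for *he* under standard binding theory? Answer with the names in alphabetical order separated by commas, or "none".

Jonas, Jonas' father

*he* is a pronoun; Principle B requires it to be free in its binding domain — the clause headed by 'questioned'.
— Ivan: second object of the clause headed by 'questioned'; is c-commanded by the pronoun; coreference would bind this R-expression — blocked (Principle C).
— Jonas: possessor inside the subject DP of the clause headed by 'told'; does not c-command the pronoun — Principle B does not apply; allowed.
— Jonas' father: subject of the clause headed by 'told'; c-commands the pronoun but lies outside its binding domain — allowed.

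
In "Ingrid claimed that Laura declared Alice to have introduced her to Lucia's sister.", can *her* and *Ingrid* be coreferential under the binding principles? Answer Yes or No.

Yes

*Ingrid* is an R-expression; Principle C requires it to be free (not bound by any c-commanding expression).
— her: object of the clause headed by 'introduced'; the pronoun does not c-command the R-expression — coreference allowed.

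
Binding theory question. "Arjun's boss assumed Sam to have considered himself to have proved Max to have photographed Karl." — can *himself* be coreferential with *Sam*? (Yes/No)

Yes

*himself* is a reflexive; Principle A requires it to be bound within its binding domain — the clause headed by 'considered'.
— Sam: subject of the clause headed by 'considered'; c-commands the reflexive within its binding domain — allowed (Principle A).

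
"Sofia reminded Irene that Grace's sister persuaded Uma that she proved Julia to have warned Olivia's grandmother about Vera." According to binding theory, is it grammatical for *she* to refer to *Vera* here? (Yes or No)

*Vera* is an R-expression; Principle C requires it to be free (not bound by any c-commanding expression).
— she: subject of the clause headed by 'proved'; the pronoun c-commands the R-expression — coreference blocked (Principle C).

No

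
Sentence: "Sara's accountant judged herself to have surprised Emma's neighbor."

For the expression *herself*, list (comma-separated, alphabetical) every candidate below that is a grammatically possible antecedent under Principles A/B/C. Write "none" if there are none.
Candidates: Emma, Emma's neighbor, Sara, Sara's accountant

Sara's accountant

*herself* is a reflexive; Principle A requires it to be bound within its binding domain — the matrix clause.
— Emma: possessor inside the object DP of the clause headed by 'surprised'; does not c-command the reflexive — cannot bind it (Principle A).
— Emma's neighbor: object of the clause headed by 'surprised'; does not c-command the reflexive — cannot bind it (Principle A).
— Sara: possessor inside the subject DP of the matrix clause; does not c-command the reflexive — cannot bind it (Principle A).
— Sara's accountant: subject of the matrix clause; c-commands the reflexive within its binding domain — allowed (Principle A).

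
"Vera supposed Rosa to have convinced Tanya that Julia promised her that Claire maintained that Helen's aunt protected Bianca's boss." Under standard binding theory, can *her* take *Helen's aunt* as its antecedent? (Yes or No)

*her* is a pronoun; Principle B requires it to be free in its binding domain — the clause headed by 'promised'.
— Helen's aunt: subject of the clause headed by 'protected'; is c-commanded by the pronoun; coreference would bind this R-expression — blocked (Principle C).

No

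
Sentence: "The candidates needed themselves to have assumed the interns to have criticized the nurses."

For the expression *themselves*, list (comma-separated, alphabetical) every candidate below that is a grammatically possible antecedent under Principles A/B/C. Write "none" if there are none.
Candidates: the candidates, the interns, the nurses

the candidates

*themselves* is a reflexive; Principle A requires it to be bound within its binding domain — the matrix clause.
— the candidates: subject of the matrix clause; c-commands the reflexive within its binding domain — allowed (Principle A).
— the interns: subject of the clause headed by 'criticized'; does not c-command the reflexive — cannot bind it (Principle A).
— the nurses: object of the clause headed by 'criticized'; does not c-command the reflexive — cannot bind it (Principle A).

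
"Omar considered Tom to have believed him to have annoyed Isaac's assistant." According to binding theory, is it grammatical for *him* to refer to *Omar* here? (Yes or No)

*Omar* is an R-expression; Principle C requires it to be free (not bound by any c-commanding expression).
— him: subject of the clause headed by 'annoyed'; the pronoun does not c-command the R-expression — coreference allowed.

Yes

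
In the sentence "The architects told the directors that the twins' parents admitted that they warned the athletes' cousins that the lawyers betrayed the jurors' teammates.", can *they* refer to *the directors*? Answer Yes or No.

Yes

*they* is a pronoun; Principle B requires it to be free in its binding domain — the clause headed by 'warned'.
— the directors: object of the matrix clause; c-commands the pronoun but lies outside its binding domain — allowed.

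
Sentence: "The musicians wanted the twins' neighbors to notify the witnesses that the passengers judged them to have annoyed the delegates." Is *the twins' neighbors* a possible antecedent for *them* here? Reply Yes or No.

Yes

*them* is a pronoun; Principle B requires it to be free in its binding domain — the clause headed by 'judged'.
— the twins' neighbors: subject of the clause headed by 'notify'; c-commands the pronoun but lies outside its binding domain — allowed.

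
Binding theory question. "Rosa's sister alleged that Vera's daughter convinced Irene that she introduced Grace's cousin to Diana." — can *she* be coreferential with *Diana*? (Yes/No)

*she* is a pronoun; Principle B requires it to be free in its binding domain — the clause headed by 'introduced'.
— Diana: second object of the clause headed by 'introduced'; is c-commanded by the pronoun; coreference would bind this R-expression — blocked (Principle C).

No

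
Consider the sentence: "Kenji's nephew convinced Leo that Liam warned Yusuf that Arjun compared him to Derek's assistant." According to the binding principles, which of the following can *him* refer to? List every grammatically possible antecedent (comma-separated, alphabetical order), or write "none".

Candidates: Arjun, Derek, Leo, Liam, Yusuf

Leo, Liam, Yusuf

*him* is a pronoun; Principle B requires it to be free in its binding domain — the clause headed by 'compared'.
— Arjun: subject of the clause headed by 'compared'; c-commands the pronoun within its binding domain — blocked (Principle B).
— Derek: possessor inside the second object DP of the clause headed by 'compared'; is c-commanded by the pronoun; coreference would bind this R-expression — blocked (Principle C).
— Leo: object of the matrix clause; c-commands the pronoun but lies outside its binding domain — allowed.
— Liam: subject of the clause headed by 'warned'; c-commands the pronoun but lies outside its binding domain — allowed.
— Yusuf: object of the clause headed by 'warned'; c-commands the pronoun but lies outside its binding domain — allowed.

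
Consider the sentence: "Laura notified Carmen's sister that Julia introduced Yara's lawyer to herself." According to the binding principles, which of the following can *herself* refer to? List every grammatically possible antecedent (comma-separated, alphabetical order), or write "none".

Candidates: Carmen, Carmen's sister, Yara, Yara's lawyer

Yara's lawyer

*herself* is a reflexive; Principle A requires it to be bound within its binding domain — the clause headed by 'introduced'.
— Carmen: possessor inside the object DP of the matrix clause; does not c-command the reflexive — cannot bind it (Principle A).
— Carmen's sister: object of the matrix clause; c-commands the reflexive but lies outside its binding domain — cannot bind it (Principle A).
— Yara: possessor inside the object DP of the clause headed by 'introduced'; does not c-command the reflexive — cannot bind it (Principle A).
— Yara's lawyer: object of the clause headed by 'introduced'; c-commands the reflexive within its binding domain — allowed (Principle A).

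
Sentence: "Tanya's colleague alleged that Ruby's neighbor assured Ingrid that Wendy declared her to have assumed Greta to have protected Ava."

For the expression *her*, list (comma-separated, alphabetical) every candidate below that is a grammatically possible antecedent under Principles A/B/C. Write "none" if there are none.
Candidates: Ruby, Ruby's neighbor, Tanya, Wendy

*her* is a pronoun; Principle B requires it to be free in its binding domain — the clause headed by 'declared'.
— Ruby: possessor inside the subject DP of the clause headed by 'assured'; does not c-command the pronoun — Principle B does not apply; allowed.
— Ruby's neighbor: subject of the clause headed by 'assured'; c-commands the pronoun but lies outside its binding domain — allowed.
— Tanya: possessor inside the subject DP of the matrix clause; does not c-command the pronoun — Principle B does not apply; allowed.
— Wendy: subject of the clause headed by 'declared'; c-commands the pronoun within its binding domain — blocked (Principle B).

Ruby, Ruby's neighbor, Tanya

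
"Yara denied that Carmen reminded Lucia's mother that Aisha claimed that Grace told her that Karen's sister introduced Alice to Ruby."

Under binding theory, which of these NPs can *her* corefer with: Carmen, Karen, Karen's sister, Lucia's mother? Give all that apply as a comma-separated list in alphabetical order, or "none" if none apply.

*her* is a pronoun; Principle B requires it to be free in its binding domain — the clause headed by 'told'.
— Carmen: subject of the clause headed by 'reminded'; c-commands the pronoun but lies outside its binding domain — allowed.
— Karen: possessor inside the subject DP of the clause headed by 'introduced'; is c-commanded by the pronoun; coreference would bind this R-expression — blocked (Principle C).
— Karen's sister: subject of the clause headed by 'introduced'; is c-commanded by the pronoun; coreference would bind this R-expression — blocked (Principle C).
— Lucia's mother: object of the clause headed by 'reminded'; c-commands the pronoun but lies outside its binding domain — allowed.

Carmen, Lucia's mother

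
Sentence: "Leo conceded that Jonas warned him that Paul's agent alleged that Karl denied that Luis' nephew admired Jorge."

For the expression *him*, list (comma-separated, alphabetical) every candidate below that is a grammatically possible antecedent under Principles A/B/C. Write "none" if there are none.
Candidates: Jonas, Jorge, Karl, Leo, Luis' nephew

Leo

*him* is a pronoun; Principle B requires it to be free in its binding domain — the clause headed by 'warned'.
— Jonas: subject of the clause headed by 'warned'; c-commands the pronoun within its binding domain — blocked (Principle B).
— Jorge: object of the clause headed by 'admired'; is c-commanded by the pronoun; coreference would bind this R-expression — blocked (Principle C).
— Karl: subject of the clause headed by 'denied'; is c-commanded by the pronoun; coreference would bind this R-expression — blocked (Principle C).
— Leo: subject of the matrix clause; c-commands the pronoun but lies outside its binding domain — allowed.
— Luis' nephew: subject of the clause headed by 'admired'; is c-commanded by the pronoun; coreference would bind this R-expression — blocked (Principle C).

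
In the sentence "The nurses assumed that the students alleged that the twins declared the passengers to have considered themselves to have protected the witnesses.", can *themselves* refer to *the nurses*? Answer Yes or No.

No

*themselves* is a reflexive; Principle A requires it to be bound within its binding domain — the clause headed by 'considered'.
— the nurses: subject of the matrix clause; c-commands the reflexive but lies outside its binding domain — cannot bind it (Principle A).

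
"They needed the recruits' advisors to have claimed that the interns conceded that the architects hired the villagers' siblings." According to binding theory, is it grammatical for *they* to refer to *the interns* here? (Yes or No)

No

*the interns* is an R-expression; Principle C requires it to be free (not bound by any c-commanding expression).
— they: subject of the matrix clause; the pronoun c-commands the R-expression — coreference blocked (Principle C).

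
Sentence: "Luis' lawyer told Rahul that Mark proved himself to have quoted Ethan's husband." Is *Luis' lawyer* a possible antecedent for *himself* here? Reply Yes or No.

No

*himself* is a reflexive; Principle A requires it to be bound within its binding domain — the clause headed by 'proved'.
— Luis' lawyer: subject of the matrix clause; c-commands the reflexive but lies outside its binding domain — cannot bind it (Principle A).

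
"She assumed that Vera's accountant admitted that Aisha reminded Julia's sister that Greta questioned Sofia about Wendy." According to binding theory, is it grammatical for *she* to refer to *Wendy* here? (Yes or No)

No

*Wendy* is an R-expression; Principle C requires it to be free (not bound by any c-commanding expression).
— she: subject of the matrix clause; the pronoun c-commands the R-expression — coreference blocked (Principle C).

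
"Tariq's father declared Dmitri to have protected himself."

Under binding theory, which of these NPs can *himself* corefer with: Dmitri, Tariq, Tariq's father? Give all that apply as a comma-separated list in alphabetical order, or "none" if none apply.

*himself* is a reflexive; Principle A requires it to be bound within its binding domain — the clause headed by 'protected'.
— Dmitri: subject of the clause headed by 'protected'; c-commands the reflexive within its binding domain — allowed (Principle A).
— Tariq: possessor inside the subject DP of the matrix clause; does not c-command the reflexive — cannot bind it (Principle A).
— Tariq's father: subject of the matrix clause; c-commands the reflexive but lies outside its binding domain — cannot bind it (Principle A).

Dmitri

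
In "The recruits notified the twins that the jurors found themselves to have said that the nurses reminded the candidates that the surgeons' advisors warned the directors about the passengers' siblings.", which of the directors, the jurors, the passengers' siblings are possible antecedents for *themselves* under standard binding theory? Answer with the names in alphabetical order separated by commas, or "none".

*themselves* is a reflexive; Principle A requires it to be bound within its binding domain — the clause headed by 'found'.
— the directors: object of the clause headed by 'warned'; does not c-command the reflexive — cannot bind it (Principle A).
— the jurors: subject of the clause headed by 'found'; c-commands the reflexive within its binding domain — allowed (Principle A).
— the passengers' siblings: second object of the clause headed by 'warned'; does not c-command the reflexive — cannot bind it (Principle A).

the jurors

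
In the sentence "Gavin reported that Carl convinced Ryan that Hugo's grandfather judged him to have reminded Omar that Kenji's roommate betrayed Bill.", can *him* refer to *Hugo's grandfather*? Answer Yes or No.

*him* is a pronoun; Principle B requires it to be free in its binding domain — the clause headed by 'judged'.
— Hugo's grandfather: subject of the clause headed by 'judged'; c-commands the pronoun within its binding domain — blocked (Principle B).

No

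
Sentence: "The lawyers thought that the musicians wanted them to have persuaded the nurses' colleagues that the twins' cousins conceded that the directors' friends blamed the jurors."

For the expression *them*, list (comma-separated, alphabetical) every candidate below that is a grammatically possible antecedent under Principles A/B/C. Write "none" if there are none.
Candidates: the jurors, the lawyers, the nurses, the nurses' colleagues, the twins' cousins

the lawyers

*them* is a pronoun; Principle B requires it to be free in its binding domain — the clause headed by 'wanted'.
— the jurors: object of the clause headed by 'blamed'; is c-commanded by the pronoun; coreference would bind this R-expression — blocked (Principle C).
— the lawyers: subject of the matrix clause; c-commands the pronoun but lies outside its binding domain — allowed.
— the nurses: possessor inside the object DP of the clause headed by 'persuaded'; is c-commanded by the pronoun; coreference would bind this R-expression — blocked (Principle C).
— the nurses' colleagues: object of the clause headed by 'persuaded'; is c-commanded by the pronoun; coreference would bind this R-expression — blocked (Principle C).
— the twins' cousins: subject of the clause headed by 'conceded'; is c-commanded by the pronoun; coreference would bind this R-expression — blocked (Principle C).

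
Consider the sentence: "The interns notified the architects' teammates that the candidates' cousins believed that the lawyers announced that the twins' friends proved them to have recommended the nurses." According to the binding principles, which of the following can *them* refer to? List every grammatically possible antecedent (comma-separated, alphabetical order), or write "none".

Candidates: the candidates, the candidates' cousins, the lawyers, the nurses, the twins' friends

*them* is a pronoun; Principle B requires it to be free in its binding domain — the clause headed by 'proved'.
— the candidates: possessor inside the subject DP of the clause headed by 'believed'; does not c-command the pronoun — Principle B does not apply; allowed.
— the candidates' cousins: subject of the clause headed by 'believed'; c-commands the pronoun but lies outside its binding domain — allowed.
— the lawyers: subject of the clause headed by 'announced'; c-commands the pronoun but lies outside its binding domain — allowed.
— the nurses: object of the clause headed by 'recommended'; is c-commanded by the pronoun; coreference would bind this R-expression — blocked (Principle C).
— the twins' friends: subject of the clause headed by 'proved'; c-commands the pronoun within its binding domain — blocked (Principle B).

the candidates, the candidates' cousins, the lawyers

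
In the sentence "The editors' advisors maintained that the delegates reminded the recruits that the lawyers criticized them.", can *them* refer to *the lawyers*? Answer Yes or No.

*them* is a pronoun; Principle B requires it to be free in its binding domain — the clause headed by 'criticized'.
— the lawyers: subject of the clause headed by 'criticized'; c-commands the pronoun within its binding domain — blocked (Principle B).

No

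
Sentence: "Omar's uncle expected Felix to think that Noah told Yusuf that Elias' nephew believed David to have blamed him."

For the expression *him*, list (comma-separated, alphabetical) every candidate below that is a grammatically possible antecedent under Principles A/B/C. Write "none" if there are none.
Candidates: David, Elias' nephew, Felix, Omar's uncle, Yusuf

Elias' nephew, Felix, Omar's uncle, Yusuf

*him* is a pronoun; Principle B requires it to be free in its binding domain — the clause headed by 'blamed'.
— David: subject of the clause headed by 'blamed'; c-commands the pronoun within its binding domain — blocked (Principle B).
— Elias' nephew: subject of the clause headed by 'believed'; c-commands the pronoun but lies outside its binding domain — allowed.
— Felix: subject of the clause headed by 'think'; c-commands the pronoun but lies outside its binding domain — allowed.
— Omar's uncle: subject of the matrix clause; c-commands the pronoun but lies outside its binding domain — allowed.
— Yusuf: object of the clause headed by 'told'; c-commands the pronoun but lies outside its binding domain — allowed.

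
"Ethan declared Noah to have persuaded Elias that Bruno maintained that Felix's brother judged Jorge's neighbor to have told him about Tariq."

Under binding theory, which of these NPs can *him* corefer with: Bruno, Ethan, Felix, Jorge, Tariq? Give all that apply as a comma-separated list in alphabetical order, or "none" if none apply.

*him* is a pronoun; Principle B requires it to be free in its binding domain — the clause headed by 'told'.
— Bruno: subject of the clause headed by 'maintained'; c-commands the pronoun but lies outside its binding domain — allowed.
— Ethan: subject of the matrix clause; c-commands the pronoun but lies outside its binding domain — allowed.
— Felix: possessor inside the subject DP of the clause headed by 'judged'; does not c-command the pronoun — Principle B does not apply; allowed.
— Jorge: possessor inside the subject DP of the clause headed by 'told'; does not c-command the pronoun — Principle B does not apply; allowed.
— Tariq: second object of the clause headed by 'told'; is c-commanded by the pronoun; coreference would bind this R-expression — blocked (Principle C).

Bruno, Ethan, Felix, Jorge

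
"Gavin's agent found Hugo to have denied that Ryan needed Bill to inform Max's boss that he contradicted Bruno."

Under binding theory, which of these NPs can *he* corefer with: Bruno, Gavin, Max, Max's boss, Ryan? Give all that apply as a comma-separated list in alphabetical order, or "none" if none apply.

*he* is a pronoun; Principle B requires it to be free in its binding domain — the clause headed by 'contradicted'.
— Bruno: object of the clause headed by 'contradicted'; is c-commanded by the pronoun; coreference would bind this R-expression — blocked (Principle C).
— Gavin: possessor inside the subject DP of the matrix clause; does not c-command the pronoun — Principle B does not apply; allowed.
— Max: possessor inside the object DP of the clause headed by 'inform'; does not c-command the pronoun — Principle B does not apply; allowed.
— Max's boss: object of the clause headed by 'inform'; c-commands the pronoun but lies outside its binding domain — allowed.
— Ryan: subject of the clause headed by 'needed'; c-commands the pronoun but lies outside its binding domain — allowed.

Gavin, Max, Max's boss, Ryan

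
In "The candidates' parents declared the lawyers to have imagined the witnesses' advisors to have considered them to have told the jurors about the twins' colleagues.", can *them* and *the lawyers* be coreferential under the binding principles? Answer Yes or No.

Yes

*the lawyers* is an R-expression; Principle C requires it to be free (not bound by any c-commanding expression).
— them: subject of the clause headed by 'told'; the pronoun does not c-command the R-expression — coreference allowed.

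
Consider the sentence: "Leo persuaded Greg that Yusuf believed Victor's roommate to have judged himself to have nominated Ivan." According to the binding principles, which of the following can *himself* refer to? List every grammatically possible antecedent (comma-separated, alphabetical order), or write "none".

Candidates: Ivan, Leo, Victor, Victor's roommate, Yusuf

*himself* is a reflexive; Principle A requires it to be bound within its binding domain — the clause headed by 'judged'.
— Ivan: object of the clause headed by 'nominated'; does not c-command the reflexive — cannot bind it (Principle A).
— Leo: subject of the matrix clause; c-commands the reflexive but lies outside its binding domain — cannot bind it (Principle A).
— Victor: possessor inside the subject DP of the clause headed by 'judged'; does not c-command the reflexive — cannot bind it (Principle A).
— Victor's roommate: subject of the clause headed by 'judged'; c-commands the reflexive within its binding domain — allowed (Principle A).
— Yusuf: subject of the clause headed by 'believed'; c-commands the reflexive but lies outside its binding domain — cannot bind it (Principle A).

Victor's roommate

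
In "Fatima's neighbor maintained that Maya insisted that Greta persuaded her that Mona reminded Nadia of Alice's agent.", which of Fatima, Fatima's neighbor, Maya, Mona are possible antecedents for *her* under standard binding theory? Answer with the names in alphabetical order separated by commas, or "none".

Fatima, Fatima's neighbor, Maya

*her* is a pronoun; Principle B requires it to be free in its binding domain — the clause headed by 'persuaded'.
— Fatima: possessor inside the subject DP of the matrix clause; does not c-command the pronoun — Principle B does not apply; allowed.
— Fatima's neighbor: subject of the matrix clause; c-commands the pronoun but lies outside its binding domain — allowed.
— Maya: subject of the clause headed by 'insisted'; c-commands the pronoun but lies outside its binding domain — allowed.
— Mona: subject of the clause headed by 'reminded'; is c-commanded by the pronoun; coreference would bind this R-expression — blocked (Principle C).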